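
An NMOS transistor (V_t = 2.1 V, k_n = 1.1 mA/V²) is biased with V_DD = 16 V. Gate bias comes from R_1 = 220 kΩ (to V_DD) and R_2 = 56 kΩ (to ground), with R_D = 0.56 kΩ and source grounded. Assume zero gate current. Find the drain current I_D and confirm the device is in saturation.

V_G = V_DD·R_2/(R_1+R_2) = 16×56/276 = 3.25 V. With the source grounded, V_GS = V_G = 3.25 V.
Assume saturation: I_D = (k_n/2)(V_GS − V_t)² = (1.1/2)×(3.25 − 2.1)² = 0.55×1.15² = 0.723 mA.
V_DS = V_DD − I_D·R_D = 16 − 0.723×0.56 = 15.6 V.
Saturation requires V_DS ≥ V_GS − V_t = 1.15 V; 15.6 ≥ 1.15 ✓.

I_D ≈ 0.72 mA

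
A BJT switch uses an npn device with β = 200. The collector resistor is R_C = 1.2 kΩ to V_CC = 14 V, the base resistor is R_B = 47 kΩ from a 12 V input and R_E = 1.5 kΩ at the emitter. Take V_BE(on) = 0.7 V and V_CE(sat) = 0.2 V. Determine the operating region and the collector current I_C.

saturation; I_C ≈ 5.1 mA

Assume active: I_B = (12 − 0.7)/(47 + 201×1.5) = 0.0324 mA, I_C = β·I_B = 6.48 mA.
Then V_CE = 14 − 6.48×1.2 − 6.52×1.5 = -3.56 V < 0.2 V — the active assumption fails.
Re-solve with V_CE = 0.2 V. KCL at the emitter: V_E/R_E = (V_BB−0.7−V_E)/R_B + (V_CC−0.2−V_E)/R_C, giving V_E = 7.72 V.
I_C = (V_CC − 0.2 − V_E)/R_C = (13.8 − 7.72)/1.2 = 5.07 mA.
Check: I_B = (11.3 − 7.72)/47 = 0.0762 mA, and β·I_B = 15.2 mA > I_C, confirming saturation.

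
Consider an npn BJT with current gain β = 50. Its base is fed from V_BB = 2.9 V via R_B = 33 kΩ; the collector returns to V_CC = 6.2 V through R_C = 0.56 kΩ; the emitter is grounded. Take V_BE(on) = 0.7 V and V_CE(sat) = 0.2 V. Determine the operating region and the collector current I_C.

active; I_C ≈ 3.3 mA

Assume active. Base-emitter loop: I_B = (V_BB − V_BE)/R_B = (2.9 − 0.7)/33 = 0.0667 mA.
I_C = β·I_B = 50×0.0667 = 3.33 mA.
V_CE = V_CC − I_C·R_C = 6.2 − 3.33×0.56 = 4.33 V > V_CE(sat), so the active-region assumption holds.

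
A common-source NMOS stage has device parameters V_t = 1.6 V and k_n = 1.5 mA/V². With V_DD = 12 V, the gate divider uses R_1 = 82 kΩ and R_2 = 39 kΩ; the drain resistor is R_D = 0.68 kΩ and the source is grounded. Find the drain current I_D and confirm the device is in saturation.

I_D ≈ 3.9 mA

V_G = V_DD·R_2/(R_1+R_2) = 12×39/121 = 3.87 V. With the source grounded, V_GS = V_G = 3.87 V.
Assume saturation: I_D = (k_n/2)(V_GS − V_t)² = (1.5/2)×(3.87 − 1.6)² = 0.75×2.27² = 3.86 mA.
V_DS = V_DD − I_D·R_D = 12 − 3.86×0.68 = 9.38 V.
Saturation requires V_DS ≥ V_GS − V_t = 2.27 V; 9.38 ≥ 2.27 ✓.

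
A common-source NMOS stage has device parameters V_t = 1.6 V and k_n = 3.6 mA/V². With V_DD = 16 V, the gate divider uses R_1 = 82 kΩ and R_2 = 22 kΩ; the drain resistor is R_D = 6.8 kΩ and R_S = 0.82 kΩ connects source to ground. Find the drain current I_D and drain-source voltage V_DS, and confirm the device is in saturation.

I_D ≈ 1.2 mA, V_DS ≈ 7 V

V_G = V_DD·R_2/(R_1+R_2) = 16×22/104 = 3.38 V.
Assume saturation: I_D = (k_n/2)(V_GS − V_t)² with V_GS = V_G − I_D·R_S = 3.38 − 0.82·I_D.
Substituting gives 1.21·I_D² − 6.27·I_D + 5.73 = 0, with roots I_D = 1.19 or 3.99 mA.
The root I_D = 3.99 mA gives V_GS = 0.111 V ≤ V_t, so take I_D = 1.19 mA.
Then V_GS = 2.41 V and V_DS = V_DD − I_D(R_D+R_S) = 16 − 1.19×7.62 = 6.96 V.
Saturation requires V_DS ≥ V_GS − V_t = 0.812 V; 6.96 ≥ 0.812 ✓.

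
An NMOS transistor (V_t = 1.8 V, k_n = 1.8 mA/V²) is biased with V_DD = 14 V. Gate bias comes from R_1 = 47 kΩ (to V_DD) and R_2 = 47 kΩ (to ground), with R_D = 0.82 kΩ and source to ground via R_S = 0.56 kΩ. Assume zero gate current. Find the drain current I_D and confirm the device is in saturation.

V_G = V_DD·R_2/(R_1+R_2) = 14×47/94 = 7 V.
Assume saturation: I_D = (k_n/2)(V_GS − V_t)² with V_GS = V_G − I_D·R_S = 7 − 0.56·I_D.
Substituting gives 0.282·I_D² − 6.24·I_D + 24.3 = 0, with roots I_D = 5.05 or 17.1 mA.
The root I_D = 17.1 mA gives V_GS = -2.55 V ≤ V_t, so take I_D = 5.05 mA.
Then V_GS = 4.17 V and V_DS = V_DD − I_D(R_D+R_S) = 14 − 5.05×1.38 = 7.03 V.
Saturation requires V_DS ≥ V_GS − V_t = 2.37 V; 7.03 ≥ 2.37 ✓.

I_D ≈ 5.1 mA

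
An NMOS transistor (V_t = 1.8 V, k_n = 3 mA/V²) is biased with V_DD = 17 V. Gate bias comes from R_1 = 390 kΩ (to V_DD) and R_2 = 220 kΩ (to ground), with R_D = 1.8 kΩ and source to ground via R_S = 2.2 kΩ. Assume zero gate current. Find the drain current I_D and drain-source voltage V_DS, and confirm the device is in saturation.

I_D ≈ 1.5 mA, V_DS ≈ 11 V

V_G = V_DD·R_2/(R_1+R_2) = 17×220/610 = 6.13 V.
Assume saturation: I_D = (k_n/2)(V_GS − V_t)² with V_GS = V_G − I_D·R_S = 6.13 − 2.2·I_D.
Substituting gives 7.26·I_D² − 29.6·I_D + 28.1 = 0, with roots I_D = 1.51 or 2.56 mA.
The root I_D = 2.56 mA gives V_GS = 0.493 V ≤ V_t, so take I_D = 1.51 mA.
Then V_GS = 2.8 V and V_DS = V_DD − I_D(R_D+R_S) = 17 − 1.51×4 = 11 V.
Saturation requires V_DS ≥ V_GS − V_t = 1 V; 11 ≥ 1 ✓.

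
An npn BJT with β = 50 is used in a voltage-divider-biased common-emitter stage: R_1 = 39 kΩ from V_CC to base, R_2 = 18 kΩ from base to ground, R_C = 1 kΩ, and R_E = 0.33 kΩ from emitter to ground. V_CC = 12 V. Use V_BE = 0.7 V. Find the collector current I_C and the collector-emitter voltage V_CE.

Thevenize the base divider: V_Th = V_CC·R_2/(R_1+R_2) = 12×18/57 = 3.79 V, R_Th = R_1‖R_2 = 12.3 kΩ.
Base-emitter loop: V_Th = I_B·R_Th + V_BE + (β+1)I_B·R_E, so I_B = (3.79 − 0.7) / (12.3 + 51×0.33) = 0.106 mA.
I_C = β·I_B = 50×0.106 = 5.3 mA, and I_E = (β+1)I_B = 5.41 mA.
V_CE = V_CC − I_C·R_C − I_E·R_E = 12 − 5.3×1 − 5.41×0.33 = 4.92 V.
V_CE = 4.92 V > 0.2 V confirms active-region operation.

I_C ≈ 5.3 mA, V_CE ≈ 4.9 V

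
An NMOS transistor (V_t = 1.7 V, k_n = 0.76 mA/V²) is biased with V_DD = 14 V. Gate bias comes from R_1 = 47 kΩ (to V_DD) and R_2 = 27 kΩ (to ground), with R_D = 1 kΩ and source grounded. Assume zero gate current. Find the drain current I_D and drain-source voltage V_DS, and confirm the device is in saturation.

I_D ≈ 4.4 mA, V_DS ≈ 9.6 V

V_G = V_DD·R_2/(R_1+R_2) = 14×27/74 = 5.11 V. With the source grounded, V_GS = V_G = 5.11 V.
Assume saturation: I_D = (k_n/2)(V_GS − V_t)² = (0.76/2)×(5.11 − 1.7)² = 0.38×3.41² = 4.41 mA.
V_DS = V_DD − I_D·R_D = 14 − 4.41×1 = 9.59 V.
Saturation requires V_DS ≥ V_GS − V_t = 3.41 V; 9.59 ≥ 3.41 ✓.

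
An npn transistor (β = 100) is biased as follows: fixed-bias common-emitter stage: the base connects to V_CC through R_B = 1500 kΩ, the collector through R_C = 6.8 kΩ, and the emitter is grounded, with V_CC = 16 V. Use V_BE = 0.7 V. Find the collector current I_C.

I_C ≈ 1 mA

Base loop: V_CC = I_B·R_B + V_BE, so I_B = (16 − 0.7)/1500 kΩ = 0.0102 mA.
In the active region I_C = β·I_B = 100 × 0.0102 = 1.02 mA.
Collector loop: V_CE = V_CC − I_C·R_C = 16 − 1.02×6.8 = 9.06 V.
Since V_CE = 9.06 V > V_CE(sat) ≈ 0.2 V, the transistor is in the active region as assumed.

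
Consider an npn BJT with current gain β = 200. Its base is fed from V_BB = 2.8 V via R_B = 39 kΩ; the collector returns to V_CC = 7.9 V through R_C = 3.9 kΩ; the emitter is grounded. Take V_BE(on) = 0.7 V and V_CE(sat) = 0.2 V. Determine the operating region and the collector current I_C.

saturation; I_C ≈ 2 mA

Assume active: I_B = (2.8 − 0.7)/39 = 0.0538 mA, giving I_C = β·I_B = 10.8 mA.
But then V_CE = 7.9 − 10.8×3.9 = -34.1 V < V_CE(sat) = 0.2 V — impossible in the active region.
So the transistor is saturated. With V_CE = 0.2 V, I_C = (V_CC − 0.2)/R_C = 7.7/3.9 = 1.97 mA.
Check: β·I_B = 10.8 mA > I_C = 1.97 mA, confirming saturation.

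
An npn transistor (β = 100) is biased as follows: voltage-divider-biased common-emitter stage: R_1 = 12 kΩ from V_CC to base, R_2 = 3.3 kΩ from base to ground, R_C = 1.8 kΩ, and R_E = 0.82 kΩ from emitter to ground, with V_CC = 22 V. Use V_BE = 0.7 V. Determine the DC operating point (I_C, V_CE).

Thevenize the base divider: V_Th = V_CC·R_2/(R_1+R_2) = 22×3.3/15.3 = 4.75 V, R_Th = R_1‖R_2 = 2.59 kΩ.
Base-emitter loop: V_Th = I_B·R_Th + V_BE + (β+1)I_B·R_E, so I_B = (4.75 − 0.7) / (2.59 + 101×0.82) = 0.0474 mA.
I_C = β·I_B = 100×0.0474 = 4.74 mA, and I_E = (β+1)I_B = 4.78 mA.
V_CE = V_CC − I_C·R_C − I_E·R_E = 22 − 4.74×1.8 − 4.78×0.82 = 9.55 V.
V_CE = 9.55 V > 0.2 V confirms active-region operation.

I_C ≈ 4.7 mA, V_CE ≈ 9.6 V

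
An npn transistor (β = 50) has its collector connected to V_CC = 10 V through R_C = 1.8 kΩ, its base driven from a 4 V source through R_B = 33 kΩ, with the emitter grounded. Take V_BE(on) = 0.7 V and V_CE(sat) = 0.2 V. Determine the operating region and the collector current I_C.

active; I_C ≈ 5 mA

Assume active. Base-emitter loop: I_B = (V_BB − V_BE)/R_B = (4 − 0.7)/33 = 0.1 mA.
I_C = β·I_B = 50×0.1 = 5 mA.
V_CE = V_CC − I_C·R_C = 10 − 5×1.8 = 1 V > V_CE(sat), so the active-region assumption holds.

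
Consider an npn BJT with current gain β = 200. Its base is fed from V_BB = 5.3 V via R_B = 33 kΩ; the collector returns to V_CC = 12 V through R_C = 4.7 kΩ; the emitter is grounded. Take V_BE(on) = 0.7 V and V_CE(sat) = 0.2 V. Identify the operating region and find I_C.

saturation; I_C ≈ 2.5 mA

Assume active: I_B = (5.3 − 0.7)/33 = 0.139 mA, giving I_C = β·I_B = 27.9 mA.
But then V_CE = 12 − 27.9×4.7 = -119 V < V_CE(sat) = 0.2 V — impossible in the active region.
So the transistor is saturated. With V_CE = 0.2 V, I_C = (V_CC − 0.2)/R_C = 11.8/4.7 = 2.51 mA.
Check: β·I_B = 27.9 mA > I_C = 2.51 mA, confirming saturation.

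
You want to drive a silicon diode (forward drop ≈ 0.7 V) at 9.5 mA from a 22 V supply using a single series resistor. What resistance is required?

The resistor drops V_S − V_D = 22 − 0.7 = 21.3 V at 9.5 mA.
R = 21.3 V / 9.5 mA = 2.24 kΩ.

R ≈ 2.2 kΩ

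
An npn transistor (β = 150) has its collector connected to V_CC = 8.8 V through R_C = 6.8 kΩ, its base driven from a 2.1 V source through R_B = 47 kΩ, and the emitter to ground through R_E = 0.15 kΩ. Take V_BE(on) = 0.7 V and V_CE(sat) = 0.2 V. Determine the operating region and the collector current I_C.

Assume active: I_B = (2.1 − 0.7)/(47 + 151×0.15) = 0.0201 mA, I_C = β·I_B = 3.02 mA.
Then V_CE = 8.8 − 3.02×6.8 − 3.04×0.15 = -12.2 V < 0.2 V — the active assumption fails.
Re-solve with V_CE = 0.2 V. KCL at the emitter: V_E/R_E = (V_BB−0.7−V_E)/R_B + (V_CC−0.2−V_E)/R_C, giving V_E = 0.189 V.
I_C = (V_CC − 0.2 − V_E)/R_C = (8.6 − 0.189)/6.8 = 1.24 mA.
Check: I_B = (1.4 − 0.189)/47 = 0.0258 mA, and β·I_B = 3.86 mA > I_C, confirming saturation.

saturation; I_C ≈ 1.2 mA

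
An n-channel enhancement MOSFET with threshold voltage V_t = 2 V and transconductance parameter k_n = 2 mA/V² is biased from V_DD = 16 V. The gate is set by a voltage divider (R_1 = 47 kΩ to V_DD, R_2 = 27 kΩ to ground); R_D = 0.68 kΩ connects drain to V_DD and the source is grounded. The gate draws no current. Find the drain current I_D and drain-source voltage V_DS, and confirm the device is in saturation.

I_D ≈ 15 mA, V_DS ≈ 6 V

V_G = V_DD·R_2/(R_1+R_2) = 16×27/74 = 5.84 V. With the source grounded, V_GS = V_G = 5.84 V.
Assume saturation: I_D = (k_n/2)(V_GS − V_t)² = (2/2)×(5.84 − 2)² = 1×3.84² = 14.7 mA.
V_DS = V_DD − I_D·R_D = 16 − 14.7×0.68 = 5.98 V.
Saturation requires V_DS ≥ V_GS − V_t = 3.84 V; 5.98 ≥ 3.84 ✓.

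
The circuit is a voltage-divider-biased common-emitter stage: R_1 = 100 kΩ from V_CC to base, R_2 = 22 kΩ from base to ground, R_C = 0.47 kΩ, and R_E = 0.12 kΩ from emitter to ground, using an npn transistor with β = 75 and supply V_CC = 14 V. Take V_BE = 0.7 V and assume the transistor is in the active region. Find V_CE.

Thevenize the base divider: V_Th = V_CC·R_2/(R_1+R_2) = 14×22/122 = 2.52 V, R_Th = R_1‖R_2 = 18 kΩ.
Base-emitter loop: V_Th = I_B·R_Th + V_BE + (β+1)I_B·R_E, so I_B = (2.52 − 0.7) / (18 + 76×0.12) = 0.0672 mA.
I_C = β·I_B = 75×0.0672 = 5.04 mA, and I_E = (β+1)I_B = 5.11 mA.
V_CE = V_CC − I_C·R_C − I_E·R_E = 14 − 5.04×0.47 − 5.11×0.12 = 11 V.
V_CE = 11 V > 0.2 V confirms active-region operation.

V_CE ≈ 11 V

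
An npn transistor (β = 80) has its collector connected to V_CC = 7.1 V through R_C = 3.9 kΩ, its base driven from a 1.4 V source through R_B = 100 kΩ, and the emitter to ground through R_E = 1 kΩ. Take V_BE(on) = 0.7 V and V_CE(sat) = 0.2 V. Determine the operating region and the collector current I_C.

active; I_C ≈ 0.31 mA

Assume active. Base-emitter loop: I_B = (V_BB − V_BE)/(R_B + (β+1)R_E) = (1.4 − 0.7)/(100 + 81×1) = 0.00387 mA.
I_C = β·I_B = 80×0.00387 = 0.309 mA.
V_CE = V_CC − I_C·R_C − I_E·R_E = 7.1 − 0.309×3.9 − 0.313×1 = 5.58 V > V_CE(sat), so the active-region assumption holds.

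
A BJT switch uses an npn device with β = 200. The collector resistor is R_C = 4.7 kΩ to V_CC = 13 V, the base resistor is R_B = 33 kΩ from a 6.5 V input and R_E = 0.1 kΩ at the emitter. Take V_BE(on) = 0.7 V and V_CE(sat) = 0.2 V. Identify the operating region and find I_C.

saturation; I_C ≈ 2.7 mA

Assume active: I_B = (6.5 − 0.7)/(33 + 201×0.1) = 0.109 mA, I_C = β·I_B = 21.8 mA.
Then V_CE = 13 − 21.8×4.7 − 22×0.1 = -91.9 V < 0.2 V — the active assumption fails.
Re-solve with V_CE = 0.2 V. KCL at the emitter: V_E/R_E = (V_BB−0.7−V_E)/R_B + (V_CC−0.2−V_E)/R_C, giving V_E = 0.283 V.
I_C = (V_CC − 0.2 − V_E)/R_C = (12.8 − 0.283)/4.7 = 2.66 mA.
Check: I_B = (5.8 − 0.283)/33 = 0.167 mA, and β·I_B = 33.4 mA > I_C, confirming saturation.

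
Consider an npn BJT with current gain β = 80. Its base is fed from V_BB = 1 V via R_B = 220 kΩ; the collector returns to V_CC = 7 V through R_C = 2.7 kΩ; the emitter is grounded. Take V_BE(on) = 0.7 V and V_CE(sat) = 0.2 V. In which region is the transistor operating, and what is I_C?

Assume active. Base-emitter loop: I_B = (V_BB − V_BE)/R_B = (1 − 0.7)/220 = 0.00136 mA.
I_C = β·I_B = 80×0.00136 = 0.109 mA.
V_CE = V_CC − I_C·R_C = 7 − 0.109×2.7 = 6.71 V > V_CE(sat), so the active-region assumption holds.

active; I_C ≈ 0.11 mA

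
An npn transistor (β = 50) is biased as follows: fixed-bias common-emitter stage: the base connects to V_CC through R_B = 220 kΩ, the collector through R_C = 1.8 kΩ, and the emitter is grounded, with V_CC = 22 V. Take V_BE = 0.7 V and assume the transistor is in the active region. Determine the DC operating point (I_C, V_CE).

Base loop: V_CC = I_B·R_B + V_BE, so I_B = (22 − 0.7)/220 kΩ = 0.0968 mA.
In the active region I_C = β·I_B = 50 × 0.0968 = 4.84 mA.
Collector loop: V_CE = V_CC − I_C·R_C = 22 − 4.84×1.8 = 13.3 V.
Since V_CE = 13.3 V > V_CE(sat) ≈ 0.2 V, the transistor is in the active region as assumed.

I_C ≈ 4.8 mA, V_CE ≈ 13 V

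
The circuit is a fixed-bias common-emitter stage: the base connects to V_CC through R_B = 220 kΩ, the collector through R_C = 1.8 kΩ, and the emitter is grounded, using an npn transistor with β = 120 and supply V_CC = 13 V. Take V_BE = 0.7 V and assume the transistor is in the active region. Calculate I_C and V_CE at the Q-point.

Base loop: V_CC = I_B·R_B + V_BE, so I_B = (13 − 0.7)/220 kΩ = 0.0559 mA.
In the active region I_C = β·I_B = 120 × 0.0559 = 6.71 mA.
Collector loop: V_CE = V_CC − I_C·R_C = 13 − 6.71×1.8 = 0.924 V.
Since V_CE = 0.924 V > V_CE(sat) ≈ 0.2 V, the transistor is in the active region as assumed.

I_C ≈ 6.7 mA, V_CE ≈ 0.92 V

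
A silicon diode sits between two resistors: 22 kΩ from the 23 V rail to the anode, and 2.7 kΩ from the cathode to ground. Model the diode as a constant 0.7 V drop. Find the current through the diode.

I ≈ 0.9 mA

The two resistors are in series with the diode, so KVL gives 23 = I·22 + 0.7 + I·2.7.
I = (23 − 0.7) / (22 + 2.7) kΩ = 22.3 / 24.7 = 0.903 mA.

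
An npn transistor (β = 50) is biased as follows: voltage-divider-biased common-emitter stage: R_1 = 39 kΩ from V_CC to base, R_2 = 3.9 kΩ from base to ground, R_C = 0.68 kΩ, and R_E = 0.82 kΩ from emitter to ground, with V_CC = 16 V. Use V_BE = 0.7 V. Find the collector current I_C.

Thevenize the base divider: V_Th = V_CC·R_2/(R_1+R_2) = 16×3.9/42.9 = 1.45 V, R_Th = R_1‖R_2 = 3.55 kΩ.
Base-emitter loop: V_Th = I_B·R_Th + V_BE + (β+1)I_B·R_E, so I_B = (1.45 − 0.7) / (3.55 + 51×0.82) = 0.0166 mA.
I_C = β·I_B = 50×0.0166 = 0.832 mA, and I_E = (β+1)I_B = 0.848 mA.
V_CE = V_CC − I_C·R_C − I_E·R_E = 16 − 0.832×0.68 − 0.848×0.82 = 14.7 V.
V_CE = 14.7 V > 0.2 V confirms active-region operation.

I_C ≈ 0.83 mA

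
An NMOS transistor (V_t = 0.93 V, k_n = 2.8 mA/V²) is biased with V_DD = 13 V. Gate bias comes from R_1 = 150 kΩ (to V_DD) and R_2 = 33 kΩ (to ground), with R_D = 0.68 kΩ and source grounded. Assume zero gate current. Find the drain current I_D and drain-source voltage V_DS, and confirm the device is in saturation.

I_D ≈ 2.8 mA, V_DS ≈ 11 V

V_G = V_DD·R_2/(R_1+R_2) = 13×33/183 = 2.34 V. With the source grounded, V_GS = V_G = 2.34 V.
Assume saturation: I_D = (k_n/2)(V_GS − V_t)² = (2.8/2)×(2.34 − 0.93)² = 1.4×1.41² = 2.8 mA.
V_DS = V_DD − I_D·R_D = 13 − 2.8×0.68 = 11.1 V.
Saturation requires V_DS ≥ V_GS − V_t = 1.41 V; 11.1 ≥ 1.41 ✓.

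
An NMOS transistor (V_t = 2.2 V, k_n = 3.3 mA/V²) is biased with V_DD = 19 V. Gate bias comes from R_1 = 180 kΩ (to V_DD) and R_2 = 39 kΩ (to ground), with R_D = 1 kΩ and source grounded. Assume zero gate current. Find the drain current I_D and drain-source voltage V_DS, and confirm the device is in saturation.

V_G = V_DD·R_2/(R_1+R_2) = 19×39/219 = 3.38 V. With the source grounded, V_GS = V_G = 3.38 V.
Assume saturation: I_D = (k_n/2)(V_GS − V_t)² = (3.3/2)×(3.38 − 2.2)² = 1.65×1.18² = 2.31 mA.
V_DS = V_DD − I_D·R_D = 19 − 2.31×1 = 16.7 V.
Saturation requires V_DS ≥ V_GS − V_t = 1.18 V; 16.7 ≥ 1.18 ✓.

I_D ≈ 2.3 mA, V_DS ≈ 17 V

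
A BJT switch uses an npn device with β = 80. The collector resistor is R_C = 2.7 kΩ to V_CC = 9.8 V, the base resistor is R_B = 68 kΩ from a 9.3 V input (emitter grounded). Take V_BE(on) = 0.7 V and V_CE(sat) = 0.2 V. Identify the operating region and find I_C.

Assume active: I_B = (9.3 − 0.7)/68 = 0.126 mA, giving I_C = β·I_B = 10.1 mA.
But then V_CE = 9.8 − 10.1×2.7 = -17.5 V < V_CE(sat) = 0.2 V — impossible in the active region.
So the transistor is saturated. With V_CE = 0.2 V, I_C = (V_CC − 0.2)/R_C = 9.6/2.7 = 3.56 mA.
Check: β·I_B = 10.1 mA > I_C = 3.56 mA, confirming saturation.

saturation; I_C ≈ 3.6 mA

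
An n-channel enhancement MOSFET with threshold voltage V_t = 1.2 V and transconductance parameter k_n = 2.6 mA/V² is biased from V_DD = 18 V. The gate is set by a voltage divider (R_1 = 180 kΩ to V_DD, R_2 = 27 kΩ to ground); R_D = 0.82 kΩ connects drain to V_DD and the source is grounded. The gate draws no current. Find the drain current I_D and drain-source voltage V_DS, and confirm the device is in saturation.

I_D ≈ 1.7 mA, V_DS ≈ 17 V

V_G = V_DD·R_2/(R_1+R_2) = 18×27/207 = 2.35 V. With the source grounded, V_GS = V_G = 2.35 V.
Assume saturation: I_D = (k_n/2)(V_GS − V_t)² = (2.6/2)×(2.35 − 1.2)² = 1.3×1.15² = 1.71 mA.
V_DS = V_DD − I_D·R_D = 18 − 1.71×0.82 = 16.6 V.
Saturation requires V_DS ≥ V_GS − V_t = 1.15 V; 16.6 ≥ 1.15 ✓.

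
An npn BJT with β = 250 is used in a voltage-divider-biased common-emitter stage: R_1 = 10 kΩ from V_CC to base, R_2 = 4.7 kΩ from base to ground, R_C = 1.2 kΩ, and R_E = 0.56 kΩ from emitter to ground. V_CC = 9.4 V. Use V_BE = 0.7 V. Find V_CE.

Thevenize the base divider: V_Th = V_CC·R_2/(R_1+R_2) = 9.4×4.7/14.7 = 3.01 V, R_Th = R_1‖R_2 = 3.2 kΩ.
Base-emitter loop: V_Th = I_B·R_Th + V_BE + (β+1)I_B·R_E, so I_B = (3.01 − 0.7) / (3.2 + 251×0.56) = 0.016 mA.
I_C = β·I_B = 250×0.016 = 4.01 mA, and I_E = (β+1)I_B = 4.03 mA.
V_CE = V_CC − I_C·R_C − I_E·R_E = 9.4 − 4.01×1.2 − 4.03×0.56 = 2.33 V.
V_CE = 2.33 V > 0.2 V confirms active-region operation.

V_CE ≈ 2.3 V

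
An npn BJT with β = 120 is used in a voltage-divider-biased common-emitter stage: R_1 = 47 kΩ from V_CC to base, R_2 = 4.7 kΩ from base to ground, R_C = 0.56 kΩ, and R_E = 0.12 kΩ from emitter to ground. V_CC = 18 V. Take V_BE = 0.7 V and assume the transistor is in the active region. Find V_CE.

V_CE ≈ 14 V

Thevenize the base divider: V_Th = V_CC·R_2/(R_1+R_2) = 18×4.7/51.7 = 1.64 V, R_Th = R_1‖R_2 = 4.27 kΩ.
Base-emitter loop: V_Th = I_B·R_Th + V_BE + (β+1)I_B·R_E, so I_B = (1.64 − 0.7) / (4.27 + 121×0.12) = 0.0498 mA.
I_C = β·I_B = 120×0.0498 = 5.98 mA, and I_E = (β+1)I_B = 6.03 mA.
V_CE = V_CC − I_C·R_C − I_E·R_E = 18 − 5.98×0.56 − 6.03×0.12 = 13.9 V.
V_CE = 13.9 V > 0.2 V confirms active-region operation.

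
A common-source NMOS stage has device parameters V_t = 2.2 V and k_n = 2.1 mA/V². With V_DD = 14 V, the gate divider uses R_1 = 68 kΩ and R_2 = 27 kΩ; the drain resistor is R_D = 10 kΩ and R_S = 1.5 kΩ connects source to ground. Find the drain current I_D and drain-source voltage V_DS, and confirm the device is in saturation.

I_D ≈ 0.66 mA, V_DS ≈ 6.4 V

V_G = V_DD·R_2/(R_1+R_2) = 14×27/95 = 3.98 V.
Assume saturation: I_D = (k_n/2)(V_GS − V_t)² with V_GS = V_G − I_D·R_S = 3.98 − 1.5·I_D.
Substituting gives 2.36·I_D² − 6.6·I_D + 3.32 = 0, with roots I_D = 0.658 or 2.14 mA.
The root I_D = 2.14 mA gives V_GS = 0.773 V ≤ V_t, so take I_D = 0.658 mA.
Then V_GS = 2.99 V and V_DS = V_DD − I_D(R_D+R_S) = 14 − 0.658×11.5 = 6.43 V.
Saturation requires V_DS ≥ V_GS − V_t = 0.792 V; 6.43 ≥ 0.792 ✓.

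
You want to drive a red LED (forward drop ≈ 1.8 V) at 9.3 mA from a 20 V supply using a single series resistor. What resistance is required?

R ≈ 2 kΩ

The resistor drops V_S − V_D = 20 − 1.8 = 18.2 V at 9.3 mA.
R = 18.2 V / 9.3 mA = 1.96 kΩ.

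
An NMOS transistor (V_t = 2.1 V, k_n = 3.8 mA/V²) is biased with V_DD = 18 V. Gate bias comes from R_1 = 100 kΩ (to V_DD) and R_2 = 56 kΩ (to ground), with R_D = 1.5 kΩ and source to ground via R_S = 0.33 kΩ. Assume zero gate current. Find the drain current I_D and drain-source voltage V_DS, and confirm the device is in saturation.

I_D ≈ 7.3 mA, V_DS ≈ 4.7 V

V_G = V_DD·R_2/(R_1+R_2) = 18×56/156 = 6.46 V.
Assume saturation: I_D = (k_n/2)(V_GS − V_t)² with V_GS = V_G − I_D·R_S = 6.46 − 0.33·I_D.
Substituting gives 0.207·I_D² − 6.47·I_D + 36.1 = 0, with roots I_D = 7.28 or 24 mA.
The root I_D = 24 mA gives V_GS = -1.45 V ≤ V_t, so take I_D = 7.28 mA.
Then V_GS = 4.06 V and V_DS = V_DD − I_D(R_D+R_S) = 18 − 7.28×1.83 = 4.67 V.
Saturation requires V_DS ≥ V_GS − V_t = 1.96 V; 4.67 ≥ 1.96 ✓.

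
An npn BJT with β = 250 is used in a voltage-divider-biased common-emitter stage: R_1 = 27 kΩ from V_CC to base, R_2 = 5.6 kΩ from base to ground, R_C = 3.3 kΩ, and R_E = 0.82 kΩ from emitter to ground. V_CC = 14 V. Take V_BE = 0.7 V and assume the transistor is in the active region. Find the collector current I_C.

I_C ≈ 2 mA

Thevenize the base divider: V_Th = V_CC·R_2/(R_1+R_2) = 14×5.6/32.6 = 2.4 V, R_Th = R_1‖R_2 = 4.64 kΩ.
Base-emitter loop: V_Th = I_B·R_Th + V_BE + (β+1)I_B·R_E, so I_B = (2.4 − 0.7) / (4.64 + 251×0.82) = 0.0081 mA.
I_C = β·I_B = 250×0.0081 = 2.03 mA, and I_E = (β+1)I_B = 2.03 mA.
V_CE = V_CC − I_C·R_C − I_E·R_E = 14 − 2.03×3.3 − 2.03×0.82 = 5.65 V.
V_CE = 5.65 V > 0.2 V confirms active-region operation.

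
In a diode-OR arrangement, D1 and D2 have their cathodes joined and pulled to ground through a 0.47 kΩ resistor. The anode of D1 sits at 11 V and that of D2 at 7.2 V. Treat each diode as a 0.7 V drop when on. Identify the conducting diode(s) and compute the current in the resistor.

Assume both conduct. Then node N would need to be at both 11−0.7 = 10.3 V and 7.2−0.7 = 6.5 V, which is impossible.
Assume only D1 conducts: V_N = 11 − 0.7 = 10.3 V, so I_R = 10.3/0.47 = 21.9 mA.
Check D2: its anode-to-cathode voltage is 7.2 − 10.3 = -3.1 V < 0.7 V, so it is off. The assumption is consistent.

Only D1 conducts; I_R ≈ 22 mA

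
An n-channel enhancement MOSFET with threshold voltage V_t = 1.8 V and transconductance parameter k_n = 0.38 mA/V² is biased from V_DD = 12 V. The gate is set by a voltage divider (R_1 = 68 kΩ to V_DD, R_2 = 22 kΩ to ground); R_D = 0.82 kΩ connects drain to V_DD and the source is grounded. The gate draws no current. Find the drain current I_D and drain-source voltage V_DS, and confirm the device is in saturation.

I_D ≈ 0.24 mA, V_DS ≈ 12 V

V_G = V_DD·R_2/(R_1+R_2) = 12×22/90 = 2.93 V. With the source grounded, V_GS = V_G = 2.93 V.
Assume saturation: I_D = (k_n/2)(V_GS − V_t)² = (0.38/2)×(2.93 − 1.8)² = 0.19×1.13² = 0.244 mA.
V_DS = V_DD − I_D·R_D = 12 − 0.244×0.82 = 11.8 V.
Saturation requires V_DS ≥ V_GS − V_t = 1.13 V; 11.8 ≥ 1.13 ✓.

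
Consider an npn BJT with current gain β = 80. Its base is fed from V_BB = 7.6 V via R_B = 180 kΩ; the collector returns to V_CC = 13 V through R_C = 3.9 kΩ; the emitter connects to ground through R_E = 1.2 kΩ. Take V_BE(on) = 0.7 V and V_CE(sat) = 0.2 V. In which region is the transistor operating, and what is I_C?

Assume active. Base-emitter loop: I_B = (V_BB − V_BE)/(R_B + (β+1)R_E) = (7.6 − 0.7)/(180 + 81×1.2) = 0.0249 mA.
I_C = β·I_B = 80×0.0249 = 1.99 mA.
V_CE = V_CC − I_C·R_C − I_E·R_E = 13 − 1.99×3.9 − 2.02×1.2 = 2.81 V > V_CE(sat), so the active-region assumption holds.

active; I_C ≈ 2 mA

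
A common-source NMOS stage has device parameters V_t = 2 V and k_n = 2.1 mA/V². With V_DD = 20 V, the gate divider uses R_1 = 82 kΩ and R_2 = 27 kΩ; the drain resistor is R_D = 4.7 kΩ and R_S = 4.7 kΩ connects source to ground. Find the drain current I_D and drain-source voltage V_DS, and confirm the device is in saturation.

I_D ≈ 0.48 mA, V_DS ≈ 15 V

V_G = V_DD·R_2/(R_1+R_2) = 20×27/109 = 4.95 V.
Assume saturation: I_D = (k_n/2)(V_GS − V_t)² with V_GS = V_G − I_D·R_S = 4.95 − 4.7·I_D.
Substituting gives 23.2·I_D² − 30.2·I_D + 9.16 = 0, with roots I_D = 0.484 or 0.816 mA.
The root I_D = 0.816 mA gives V_GS = 1.12 V ≤ V_t, so take I_D = 0.484 mA.
Then V_GS = 2.68 V and V_DS = V_DD − I_D(R_D+R_S) = 20 − 0.484×9.4 = 15.4 V.
Saturation requires V_DS ≥ V_GS − V_t = 0.679 V; 15.4 ≥ 0.679 ✓.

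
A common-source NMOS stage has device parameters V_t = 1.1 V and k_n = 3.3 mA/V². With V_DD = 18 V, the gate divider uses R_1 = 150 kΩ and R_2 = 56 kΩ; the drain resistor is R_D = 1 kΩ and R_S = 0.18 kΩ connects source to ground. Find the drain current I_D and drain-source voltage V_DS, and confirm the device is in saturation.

V_G = V_DD·R_2/(R_1+R_2) = 18×56/206 = 4.89 V.
Assume saturation: I_D = (k_n/2)(V_GS − V_t)² with V_GS = V_G − I_D·R_S = 4.89 − 0.18·I_D.
Substituting gives 0.0535·I_D² − 3.25·I_D + 23.7 = 0, with roots I_D = 8.48 or 52.4 mA.
The root I_D = 52.4 mA gives V_GS = -4.53 V ≤ V_t, so take I_D = 8.48 mA.
Then V_GS = 3.37 V and V_DS = V_DD − I_D(R_D+R_S) = 18 − 8.48×1.18 = 7.99 V.
Saturation requires V_DS ≥ V_GS − V_t = 2.27 V; 7.99 ≥ 2.27 ✓.

I_D ≈ 8.5 mA, V_DS ≈ 8 V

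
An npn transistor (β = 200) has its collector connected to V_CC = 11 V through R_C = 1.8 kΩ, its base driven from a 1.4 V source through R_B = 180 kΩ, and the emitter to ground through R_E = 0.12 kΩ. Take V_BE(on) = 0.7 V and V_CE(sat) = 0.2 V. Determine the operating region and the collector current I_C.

Assume active. Base-emitter loop: I_B = (V_BB − V_BE)/(R_B + (β+1)R_E) = (1.4 − 0.7)/(180 + 201×0.12) = 0.00343 mA.
I_C = β·I_B = 200×0.00343 = 0.686 mA.
V_CE = V_CC − I_C·R_C − I_E·R_E = 11 − 0.686×1.8 − 0.689×0.12 = 9.68 V > V_CE(sat), so the active-region assumption holds.

active; I_C ≈ 0.69 mA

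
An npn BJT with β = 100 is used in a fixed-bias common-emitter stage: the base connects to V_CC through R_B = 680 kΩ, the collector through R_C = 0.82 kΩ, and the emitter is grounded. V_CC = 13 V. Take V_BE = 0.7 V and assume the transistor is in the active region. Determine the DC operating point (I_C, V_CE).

I_C ≈ 1.8 mA, V_CE ≈ 12 V

Base loop: V_CC = I_B·R_B + V_BE, so I_B = (13 − 0.7)/680 kΩ = 0.0181 mA.
In the active region I_C = β·I_B = 100 × 0.0181 = 1.81 mA.
Collector loop: V_CE = V_CC − I_C·R_C = 13 − 1.81×0.82 = 11.5 V.
Since V_CE = 11.5 V > V_CE(sat) ≈ 0.2 V, the transistor is in the active region as assumed.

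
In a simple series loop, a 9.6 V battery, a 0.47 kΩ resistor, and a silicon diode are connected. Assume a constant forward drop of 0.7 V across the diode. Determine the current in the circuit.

KVL around the loop: 9.6 = V_D + I·R = 0.7 + I × 0.47 kΩ.
So I = (9.6 − 0.7) / 0.47 kΩ = 8.9 / 0.47 = 18.9 mA.

I ≈ 19 mA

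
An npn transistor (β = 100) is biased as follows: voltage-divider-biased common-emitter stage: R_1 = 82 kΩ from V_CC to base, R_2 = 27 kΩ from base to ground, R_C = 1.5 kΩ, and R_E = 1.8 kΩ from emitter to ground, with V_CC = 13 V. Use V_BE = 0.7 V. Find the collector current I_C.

I_C ≈ 1.2 mA

Thevenize the base divider: V_Th = V_CC·R_2/(R_1+R_2) = 13×27/109 = 3.22 V, R_Th = R_1‖R_2 = 20.3 kΩ.
Base-emitter loop: V_Th = I_B·R_Th + V_BE + (β+1)I_B·R_E, so I_B = (3.22 − 0.7) / (20.3 + 101×1.8) = 0.0125 mA.
I_C = β·I_B = 100×0.0125 = 1.25 mA, and I_E = (β+1)I_B = 1.26 mA.
V_CE = V_CC − I_C·R_C − I_E·R_E = 13 − 1.25×1.5 − 1.26×1.8 = 8.86 V.
V_CE = 8.86 V > 0.2 V confirms active-region operation.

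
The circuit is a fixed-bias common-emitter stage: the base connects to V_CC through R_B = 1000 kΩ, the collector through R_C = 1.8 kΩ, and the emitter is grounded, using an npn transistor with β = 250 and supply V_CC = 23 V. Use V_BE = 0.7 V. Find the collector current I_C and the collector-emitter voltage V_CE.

I_C ≈ 5.6 mA, V_CE ≈ 13 V

Base loop: V_CC = I_B·R_B + V_BE, so I_B = (23 − 0.7)/1000 kΩ = 0.0223 mA.
In the active region I_C = β·I_B = 250 × 0.0223 = 5.58 mA.
Collector loop: V_CE = V_CC − I_C·R_C = 23 − 5.58×1.8 = 13 V.
Since V_CE = 13 V > V_CE(sat) ≈ 0.2 V, the transistor is in the active region as assumed.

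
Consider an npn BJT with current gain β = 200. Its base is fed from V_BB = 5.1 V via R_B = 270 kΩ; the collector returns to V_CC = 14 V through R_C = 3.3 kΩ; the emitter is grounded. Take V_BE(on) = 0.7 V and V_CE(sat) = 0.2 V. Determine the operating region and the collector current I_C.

active; I_C ≈ 3.3 mA

Assume active. Base-emitter loop: I_B = (V_BB − V_BE)/R_B = (5.1 − 0.7)/270 = 0.0163 mA.
I_C = β·I_B = 200×0.0163 = 3.26 mA.
V_CE = V_CC − I_C·R_C = 14 − 3.26×3.3 = 3.24 V > V_CE(sat), so the active-region assumption holds.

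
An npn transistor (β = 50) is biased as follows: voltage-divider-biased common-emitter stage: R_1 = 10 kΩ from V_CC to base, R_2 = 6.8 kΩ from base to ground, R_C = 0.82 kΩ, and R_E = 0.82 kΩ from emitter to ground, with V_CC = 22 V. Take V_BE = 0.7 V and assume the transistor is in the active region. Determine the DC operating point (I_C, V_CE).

Thevenize the base divider: V_Th = V_CC·R_2/(R_1+R_2) = 22×6.8/16.8 = 8.9 V, R_Th = R_1‖R_2 = 4.05 kΩ.
Base-emitter loop: V_Th = I_B·R_Th + V_BE + (β+1)I_B·R_E, so I_B = (8.9 − 0.7) / (4.05 + 51×0.82) = 0.179 mA.
I_C = β·I_B = 50×0.179 = 8.94 mA, and I_E = (β+1)I_B = 9.12 mA.
V_CE = V_CC − I_C·R_C − I_E·R_E = 22 − 8.94×0.82 − 9.12×0.82 = 7.19 V.
V_CE = 7.19 V > 0.2 V confirms active-region operation.

I_C ≈ 8.9 mA, V_CE ≈ 7.2 V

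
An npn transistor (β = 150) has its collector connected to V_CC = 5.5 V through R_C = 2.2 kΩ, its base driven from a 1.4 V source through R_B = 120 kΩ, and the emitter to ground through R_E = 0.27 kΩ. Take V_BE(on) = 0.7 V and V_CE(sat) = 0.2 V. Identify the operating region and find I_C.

Assume active. Base-emitter loop: I_B = (V_BB − V_BE)/(R_B + (β+1)R_E) = (1.4 − 0.7)/(120 + 151×0.27) = 0.00435 mA.
I_C = β·I_B = 150×0.00435 = 0.653 mA.
V_CE = V_CC − I_C·R_C − I_E·R_E = 5.5 − 0.653×2.2 − 0.657×0.27 = 3.89 V > V_CE(sat), so the active-region assumption holds.

active; I_C ≈ 0.65 mA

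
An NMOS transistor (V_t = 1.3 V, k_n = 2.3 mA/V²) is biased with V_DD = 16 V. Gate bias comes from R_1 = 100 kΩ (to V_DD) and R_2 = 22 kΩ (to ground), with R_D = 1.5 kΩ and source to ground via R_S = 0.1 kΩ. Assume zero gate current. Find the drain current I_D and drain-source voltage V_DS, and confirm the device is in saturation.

V_G = V_DD·R_2/(R_1+R_2) = 16×22/122 = 2.89 V.
Assume saturation: I_D = (k_n/2)(V_GS − V_t)² with V_GS = V_G − I_D·R_S = 2.89 − 0.1·I_D.
Substituting gives 0.0115·I_D² − 1.36·I_D + 2.89 = 0, with roots I_D = 2.16 or 117 mA.
The root I_D = 117 mA gives V_GS = -8.77 V ≤ V_t, so take I_D = 2.16 mA.
Then V_GS = 2.67 V and V_DS = V_DD − I_D(R_D+R_S) = 16 − 2.16×1.6 = 12.5 V.
Saturation requires V_DS ≥ V_GS − V_t = 1.37 V; 12.5 ≥ 1.37 ✓.

I_D ≈ 2.2 mA, V_DS ≈ 13 V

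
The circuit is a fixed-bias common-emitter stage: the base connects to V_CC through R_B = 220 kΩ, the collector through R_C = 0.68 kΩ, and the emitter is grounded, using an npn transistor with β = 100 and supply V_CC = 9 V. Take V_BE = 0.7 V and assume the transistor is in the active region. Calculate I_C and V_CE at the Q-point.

I_C ≈ 3.8 mA, V_CE ≈ 6.4 V

Base loop: V_CC = I_B·R_B + V_BE, so I_B = (9 − 0.7)/220 kΩ = 0.0377 mA.
In the active region I_C = β·I_B = 100 × 0.0377 = 3.77 mA.
Collector loop: V_CE = V_CC − I_C·R_C = 9 − 3.77×0.68 = 6.43 V.
Since V_CE = 6.43 V > V_CE(sat) ≈ 0.2 V, the transistor is in the active region as assumed.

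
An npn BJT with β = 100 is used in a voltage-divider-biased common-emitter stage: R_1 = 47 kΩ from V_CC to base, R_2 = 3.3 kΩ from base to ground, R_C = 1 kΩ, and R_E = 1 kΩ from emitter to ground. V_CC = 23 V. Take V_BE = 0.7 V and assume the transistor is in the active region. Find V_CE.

V_CE ≈ 21 V

Thevenize the base divider: V_Th = V_CC·R_2/(R_1+R_2) = 23×3.3/50.3 = 1.51 V, R_Th = R_1‖R_2 = 3.08 kΩ.
Base-emitter loop: V_Th = I_B·R_Th + V_BE + (β+1)I_B·R_E, so I_B = (1.51 − 0.7) / (3.08 + 101×1) = 0.00777 mA.
I_C = β·I_B = 100×0.00777 = 0.777 mA, and I_E = (β+1)I_B = 0.785 mA.
V_CE = V_CC − I_C·R_C − I_E·R_E = 23 − 0.777×1 − 0.785×1 = 21.4 V.
V_CE = 21.4 V > 0.2 V confirms active-region operation.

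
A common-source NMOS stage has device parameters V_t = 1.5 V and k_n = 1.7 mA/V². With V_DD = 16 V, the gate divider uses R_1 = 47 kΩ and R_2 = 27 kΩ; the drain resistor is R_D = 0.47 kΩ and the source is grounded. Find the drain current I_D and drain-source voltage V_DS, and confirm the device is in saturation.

I_D ≈ 16 mA, V_DS ≈ 8.5 V

V_G = V_DD·R_2/(R_1+R_2) = 16×27/74 = 5.84 V. With the source grounded, V_GS = V_G = 5.84 V.
Assume saturation: I_D = (k_n/2)(V_GS − V_t)² = (1.7/2)×(5.84 − 1.5)² = 0.85×4.34² = 16 mA.
V_DS = V_DD − I_D·R_D = 16 − 16×0.47 = 8.48 V.
Saturation requires V_DS ≥ V_GS − V_t = 4.34 V; 8.48 ≥ 4.34 ✓.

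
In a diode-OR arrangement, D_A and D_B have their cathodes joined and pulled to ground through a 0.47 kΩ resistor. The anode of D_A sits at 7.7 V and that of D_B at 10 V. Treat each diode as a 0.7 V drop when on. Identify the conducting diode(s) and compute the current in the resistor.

Assume both conduct. Then node N would need to be at both 7.7−0.7 = 7 V and 10−0.7 = 9.3 V, which is impossible.
Assume only D_B conducts: V_N = 10 − 0.7 = 9.3 V, so I_R = 9.3/0.47 = 19.8 mA.
Check D_A: its anode-to-cathode voltage is 7.7 − 9.3 = -1.6 V < 0.7 V, so it is off. The assumption is consistent.

Only D_B conducts; I_R ≈ 20 mA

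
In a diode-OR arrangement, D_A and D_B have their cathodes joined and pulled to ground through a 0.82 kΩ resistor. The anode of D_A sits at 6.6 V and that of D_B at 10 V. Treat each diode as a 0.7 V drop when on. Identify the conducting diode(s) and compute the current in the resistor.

Only D_B conducts; I_R ≈ 11 mA

Assume both conduct. Then node N would need to be at both 6.6−0.7 = 5.9 V and 10−0.7 = 9.3 V, which is impossible.
Assume only D_B conducts: V_N = 10 − 0.7 = 9.3 V, so I_R = 9.3/0.82 = 11.3 mA.
Check D_A: its anode-to-cathode voltage is 6.6 − 9.3 = -2.7 V < 0.7 V, so it is off. The assumption is consistent.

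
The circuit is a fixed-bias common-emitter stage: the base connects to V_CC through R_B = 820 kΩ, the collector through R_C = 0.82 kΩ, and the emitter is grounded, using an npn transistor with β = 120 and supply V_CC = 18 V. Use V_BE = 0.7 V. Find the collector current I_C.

I_C ≈ 2.5 mA

Base loop: V_CC = I_B·R_B + V_BE, so I_B = (18 − 0.7)/820 kΩ = 0.0211 mA.
In the active region I_C = β·I_B = 120 × 0.0211 = 2.53 mA.
Collector loop: V_CE = V_CC − I_C·R_C = 18 − 2.53×0.82 = 15.9 V.
Since V_CE = 15.9 V > V_CE(sat) ≈ 0.2 V, the transistor is in the active region as assumed.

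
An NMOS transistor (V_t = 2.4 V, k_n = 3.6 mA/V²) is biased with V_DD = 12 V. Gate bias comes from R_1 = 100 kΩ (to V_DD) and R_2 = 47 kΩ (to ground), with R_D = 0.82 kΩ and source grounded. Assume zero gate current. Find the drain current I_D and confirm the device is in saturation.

V_G = V_DD·R_2/(R_1+R_2) = 12×47/147 = 3.84 V. With the source grounded, V_GS = V_G = 3.84 V.
Assume saturation: I_D = (k_n/2)(V_GS − V_t)² = (3.6/2)×(3.84 − 2.4)² = 1.8×1.44² = 3.72 mA.
V_DS = V_DD − I_D·R_D = 12 − 3.72×0.82 = 8.95 V.
Saturation requires V_DS ≥ V_GS − V_t = 1.44 V; 8.95 ≥ 1.44 ✓.

I_D ≈ 3.7 mA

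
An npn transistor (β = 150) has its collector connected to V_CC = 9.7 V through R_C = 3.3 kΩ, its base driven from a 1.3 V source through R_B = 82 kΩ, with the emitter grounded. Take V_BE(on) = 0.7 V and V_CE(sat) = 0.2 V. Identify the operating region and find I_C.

active; I_C ≈ 1.1 mA

Assume active. Base-emitter loop: I_B = (V_BB − V_BE)/R_B = (1.3 − 0.7)/82 = 0.00732 mA.
I_C = β·I_B = 150×0.00732 = 1.1 mA.
V_CE = V_CC − I_C·R_C = 9.7 − 1.1×3.3 = 6.08 V > V_CE(sat), so the active-region assumption holds.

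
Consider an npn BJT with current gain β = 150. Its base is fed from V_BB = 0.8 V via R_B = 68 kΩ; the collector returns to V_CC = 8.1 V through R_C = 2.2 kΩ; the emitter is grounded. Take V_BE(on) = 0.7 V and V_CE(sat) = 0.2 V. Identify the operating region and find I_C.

Assume active. Base-emitter loop: I_B = (V_BB − V_BE)/R_B = (0.8 − 0.7)/68 = 0.00147 mA.
I_C = β·I_B = 150×0.00147 = 0.221 mA.
V_CE = V_CC − I_C·R_C = 8.1 − 0.221×2.2 = 7.61 V > V_CE(sat), so the active-region assumption holds.

active; I_C ≈ 0.22 mA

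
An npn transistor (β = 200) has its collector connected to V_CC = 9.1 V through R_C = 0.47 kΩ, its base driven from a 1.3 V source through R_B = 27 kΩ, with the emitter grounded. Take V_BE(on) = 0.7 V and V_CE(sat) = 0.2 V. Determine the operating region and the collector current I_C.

Assume active. Base-emitter loop: I_B = (V_BB − V_BE)/R_B = (1.3 − 0.7)/27 = 0.0222 mA.
I_C = β·I_B = 200×0.0222 = 4.44 mA.
V_CE = V_CC − I_C·R_C = 9.1 − 4.44×0.47 = 7.01 V > V_CE(sat), so the active-region assumption holds.

active; I_C ≈ 4.4 mA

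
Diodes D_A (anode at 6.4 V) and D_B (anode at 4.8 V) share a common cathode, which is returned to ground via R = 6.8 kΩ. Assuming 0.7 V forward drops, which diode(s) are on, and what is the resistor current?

Only D_A conducts; I_R ≈ 0.84 mA

Assume both conduct. Then node N would need to be at both 6.4−0.7 = 5.7 V and 4.8−0.7 = 4.1 V, which is impossible.
Assume only D_A conducts: V_N = 6.4 − 0.7 = 5.7 V, so I_R = 5.7/6.8 = 0.838 mA.
Check D_B: its anode-to-cathode voltage is 4.8 − 5.7 = -0.9 V < 0.7 V, so it is off. The assumption is consistent.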